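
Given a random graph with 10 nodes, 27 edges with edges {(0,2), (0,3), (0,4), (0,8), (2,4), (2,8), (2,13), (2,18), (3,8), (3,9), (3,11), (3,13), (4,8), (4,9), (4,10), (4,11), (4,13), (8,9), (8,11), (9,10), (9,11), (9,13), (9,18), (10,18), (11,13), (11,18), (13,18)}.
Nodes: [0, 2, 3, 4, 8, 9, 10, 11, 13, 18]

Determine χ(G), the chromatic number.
Clique number ω(G) = 4 (lower bound: χ ≥ ω).
The clique on [9, 11, 13, 18] has size 4, forcing χ ≥ 4, and the coloring below uses 4 colors, so χ(G) = 4.
A valid 4-coloring: color 1: [3, 4, 18]; color 2: [2, 9]; color 3: [0, 10, 11]; color 4: [8, 13].

χ(G) = 4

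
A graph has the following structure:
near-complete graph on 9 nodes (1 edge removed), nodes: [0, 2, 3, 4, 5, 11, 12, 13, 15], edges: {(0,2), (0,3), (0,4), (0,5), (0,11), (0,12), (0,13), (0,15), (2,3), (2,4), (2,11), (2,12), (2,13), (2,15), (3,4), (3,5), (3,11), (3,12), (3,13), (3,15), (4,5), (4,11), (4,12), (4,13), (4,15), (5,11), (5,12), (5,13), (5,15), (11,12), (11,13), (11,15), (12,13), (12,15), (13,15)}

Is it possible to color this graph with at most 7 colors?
The clique on vertices [0, 2, 3, 4, 11, 12, 13, 15] has size 8 > 7, so it alone needs 8 colors.

No, G is not 7-colorable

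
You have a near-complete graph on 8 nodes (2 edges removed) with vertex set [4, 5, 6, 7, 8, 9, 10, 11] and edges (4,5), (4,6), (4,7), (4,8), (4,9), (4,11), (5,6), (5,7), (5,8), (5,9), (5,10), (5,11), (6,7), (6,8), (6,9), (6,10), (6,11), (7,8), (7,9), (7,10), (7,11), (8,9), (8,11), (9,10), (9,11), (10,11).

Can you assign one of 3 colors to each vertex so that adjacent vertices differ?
No, G is not 3-colorable

The clique on vertices [4, 5, 6, 7, 8, 9, 11] has size 7 > 3, so it alone needs 7 colors.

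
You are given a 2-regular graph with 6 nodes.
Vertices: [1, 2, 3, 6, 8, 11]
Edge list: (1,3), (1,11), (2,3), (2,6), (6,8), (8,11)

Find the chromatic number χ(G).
χ(G) = 2

Clique number ω(G) = 2 (lower bound: χ ≥ ω).
The graph is bipartite (no odd cycle), so 2 colors suffice: χ(G) = 2.
A valid 2-coloring: color 1: [1, 2, 8]; color 2: [3, 6, 11].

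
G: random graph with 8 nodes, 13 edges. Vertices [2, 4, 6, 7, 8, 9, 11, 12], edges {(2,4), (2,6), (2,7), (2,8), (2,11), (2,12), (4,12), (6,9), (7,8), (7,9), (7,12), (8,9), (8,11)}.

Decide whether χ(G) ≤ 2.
The clique on vertices [7, 8, 9] has size 3 > 2, so it alone needs 3 colors.

No, G is not 2-colorable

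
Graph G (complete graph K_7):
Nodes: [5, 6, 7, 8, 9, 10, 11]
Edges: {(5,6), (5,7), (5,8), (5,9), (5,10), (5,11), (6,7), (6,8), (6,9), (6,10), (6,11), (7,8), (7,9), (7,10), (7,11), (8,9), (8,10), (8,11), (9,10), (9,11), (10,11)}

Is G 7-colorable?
A valid 7-coloring: color 1: [5]; color 2: [9]; color 3: [10]; color 4: [7]; color 5: [8]; color 6: [11]; color 7: [6].
(χ(G) = 7 ≤ 7.)

Yes, G is 7-colorable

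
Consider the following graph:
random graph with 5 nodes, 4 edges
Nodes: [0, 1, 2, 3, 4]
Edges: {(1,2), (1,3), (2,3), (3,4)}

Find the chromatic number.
χ(G) = 3

Clique number ω(G) = 3 (lower bound: χ ≥ ω).
The clique on [1, 2, 3] has size 3, forcing χ ≥ 3, and the coloring below uses 3 colors, so χ(G) = 3.
A valid 3-coloring: color 1: [0, 3]; color 2: [2, 4]; color 3: [1].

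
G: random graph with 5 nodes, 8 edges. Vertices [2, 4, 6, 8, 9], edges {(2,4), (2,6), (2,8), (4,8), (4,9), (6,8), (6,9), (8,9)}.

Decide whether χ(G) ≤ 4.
A valid 4-coloring: color 1: [8]; color 2: [4, 6]; color 3: [2, 9].
(χ(G) = 3 ≤ 4.)

Yes, G is 4-colorable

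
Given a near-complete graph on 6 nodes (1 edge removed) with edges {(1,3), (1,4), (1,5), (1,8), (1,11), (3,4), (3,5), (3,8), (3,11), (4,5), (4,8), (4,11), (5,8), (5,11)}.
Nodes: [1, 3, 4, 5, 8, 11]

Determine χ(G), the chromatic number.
Clique number ω(G) = 5 (lower bound: χ ≥ ω).
The clique on [1, 3, 4, 5, 8] has size 5, forcing χ ≥ 5, and the coloring below uses 5 colors, so χ(G) = 5.
A valid 5-coloring: color 1: [5]; color 2: [4]; color 3: [1]; color 4: [3]; color 5: [8, 11].

χ(G) = 5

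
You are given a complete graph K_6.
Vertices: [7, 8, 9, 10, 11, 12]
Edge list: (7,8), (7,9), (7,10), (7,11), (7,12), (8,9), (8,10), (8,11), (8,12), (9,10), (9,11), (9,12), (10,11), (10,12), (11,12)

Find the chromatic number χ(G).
χ(G) = 6

Clique number ω(G) = 6 (lower bound: χ ≥ ω).
The clique on [7, 8, 9, 10, 11, 12] has size 6, forcing χ ≥ 6, and the coloring below uses 6 colors, so χ(G) = 6.
A valid 6-coloring: color 1: [9]; color 2: [10]; color 3: [7]; color 4: [11]; color 5: [12]; color 6: [8].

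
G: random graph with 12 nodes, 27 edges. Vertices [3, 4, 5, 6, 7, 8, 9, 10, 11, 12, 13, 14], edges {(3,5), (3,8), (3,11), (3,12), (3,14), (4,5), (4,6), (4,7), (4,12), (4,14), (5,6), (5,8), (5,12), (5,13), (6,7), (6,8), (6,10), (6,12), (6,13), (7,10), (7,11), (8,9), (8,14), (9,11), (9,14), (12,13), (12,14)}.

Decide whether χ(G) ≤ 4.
A valid 4-coloring: color 1: [6, 11, 14]; color 2: [7, 8, 12]; color 3: [5, 9, 10]; color 4: [3, 4, 13].
(χ(G) = 4 ≤ 4.)

Yes, G is 4-colorable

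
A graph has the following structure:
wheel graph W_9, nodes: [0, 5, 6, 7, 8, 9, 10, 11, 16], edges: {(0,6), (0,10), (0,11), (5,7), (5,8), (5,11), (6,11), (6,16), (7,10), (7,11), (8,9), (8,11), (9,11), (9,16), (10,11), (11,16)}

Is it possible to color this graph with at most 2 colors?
The clique on vertices [0, 10, 11] has size 3 > 2, so it alone needs 3 colors.

No, G is not 2-colorable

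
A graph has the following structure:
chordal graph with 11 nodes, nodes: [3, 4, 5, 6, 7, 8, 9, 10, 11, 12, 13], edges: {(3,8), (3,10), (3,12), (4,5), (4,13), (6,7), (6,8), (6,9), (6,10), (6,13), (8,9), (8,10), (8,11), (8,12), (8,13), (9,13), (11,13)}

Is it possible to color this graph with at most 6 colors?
A valid 6-coloring: color 1: [4, 7, 8]; color 2: [5, 10, 12, 13]; color 3: [3, 6, 11]; color 4: [9].
(χ(G) = 4 ≤ 6.)

Yes, G is 6-colorable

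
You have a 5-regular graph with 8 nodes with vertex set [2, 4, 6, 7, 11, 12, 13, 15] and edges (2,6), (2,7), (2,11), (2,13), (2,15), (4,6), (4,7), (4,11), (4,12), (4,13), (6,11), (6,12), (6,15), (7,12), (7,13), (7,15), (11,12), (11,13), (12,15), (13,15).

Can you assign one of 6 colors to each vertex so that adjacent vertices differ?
Yes, G is 6-colorable

A valid 6-coloring: color 1: [6, 13]; color 2: [4, 15]; color 3: [2, 12]; color 4: [7, 11].
(χ(G) = 4 ≤ 6.)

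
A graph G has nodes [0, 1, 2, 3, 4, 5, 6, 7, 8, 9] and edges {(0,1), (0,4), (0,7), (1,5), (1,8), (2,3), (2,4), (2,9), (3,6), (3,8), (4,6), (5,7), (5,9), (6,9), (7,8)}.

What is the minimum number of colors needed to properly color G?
χ(G) = 2

Clique number ω(G) = 2 (lower bound: χ ≥ ω).
The graph is bipartite (no odd cycle), so 2 colors suffice: χ(G) = 2.
A valid 2-coloring: color 1: [0, 2, 5, 6, 8]; color 2: [1, 3, 4, 7, 9].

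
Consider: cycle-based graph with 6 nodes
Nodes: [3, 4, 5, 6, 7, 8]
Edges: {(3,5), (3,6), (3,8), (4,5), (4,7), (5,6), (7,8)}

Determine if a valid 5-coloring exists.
Yes, G is 5-colorable

A valid 5-coloring: color 1: [3, 7]; color 2: [5, 8]; color 3: [4, 6].
(χ(G) = 3 ≤ 5.)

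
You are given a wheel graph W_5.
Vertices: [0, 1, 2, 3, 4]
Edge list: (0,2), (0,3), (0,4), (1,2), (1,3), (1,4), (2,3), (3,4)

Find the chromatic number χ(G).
Clique number ω(G) = 3 (lower bound: χ ≥ ω).
The clique on [0, 2, 3] has size 3, forcing χ ≥ 3, and the coloring below uses 3 colors, so χ(G) = 3.
A valid 3-coloring: color 1: [3]; color 2: [2, 4]; color 3: [0, 1].

χ(G) = 3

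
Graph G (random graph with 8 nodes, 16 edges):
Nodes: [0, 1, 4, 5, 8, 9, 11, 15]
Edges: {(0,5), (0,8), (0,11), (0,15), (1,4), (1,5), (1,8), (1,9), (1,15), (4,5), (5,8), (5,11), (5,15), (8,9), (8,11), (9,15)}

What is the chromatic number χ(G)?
χ(G) = 4

Clique number ω(G) = 4 (lower bound: χ ≥ ω).
The clique on [0, 5, 8, 11] has size 4, forcing χ ≥ 4, and the coloring below uses 4 colors, so χ(G) = 4.
A valid 4-coloring: color 1: [5, 9]; color 2: [4, 8, 15]; color 3: [0, 1]; color 4: [11].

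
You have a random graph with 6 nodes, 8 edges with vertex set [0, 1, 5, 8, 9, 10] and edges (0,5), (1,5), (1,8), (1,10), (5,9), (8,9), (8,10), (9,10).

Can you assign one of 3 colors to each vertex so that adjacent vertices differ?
Yes, G is 3-colorable

A valid 3-coloring: color 1: [0, 1, 9]; color 2: [5, 8]; color 3: [10].
(χ(G) = 3 ≤ 3.)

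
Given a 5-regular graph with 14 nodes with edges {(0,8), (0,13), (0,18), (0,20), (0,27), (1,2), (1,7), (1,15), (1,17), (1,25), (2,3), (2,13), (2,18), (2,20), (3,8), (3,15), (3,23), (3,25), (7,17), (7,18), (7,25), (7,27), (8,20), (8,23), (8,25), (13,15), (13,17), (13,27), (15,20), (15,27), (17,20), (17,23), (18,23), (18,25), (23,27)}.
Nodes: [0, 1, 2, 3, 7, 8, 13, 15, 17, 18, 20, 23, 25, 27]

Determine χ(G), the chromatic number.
Clique number ω(G) = 3 (lower bound: χ ≥ ω).
Suppose a proper 3-coloring c exists. The clique [0, 8, 20] takes 3 distinct colors; by symmetry let c(0) = 1, c(8) = 2, c(20) = 3.
- Vertex 2: neighbors [20] already have colors [3]; try each remaining color.
- Case c(2) = 1:
  - Vertex 3: neighbors [2, 8] already have colors [1, 2] ⇒ c(3) = 3.
  - Vertex 23: neighbors [8, 3] already have colors [2, 3] ⇒ c(23) = 1.
  - Vertex 17: neighbors [23, 20] already have colors [1, 3] ⇒ c(17) = 2.
  - Vertex 1: neighbors [2, 17] already have colors [1, 2] ⇒ c(1) = 3.
  - Vertex 7: neighbors [17, 1] already have colors [2, 3] ⇒ c(7) = 1.
  - Vertex 25: neighbors [7, 8, 1] already have colors [1, 2, 3] — all 3 colors blocked. Contradiction.
- Case c(2) = 2:
  - Vertex 13: neighbors [0, 2] already have colors [1, 2] ⇒ c(13) = 3.
  - Vertex 18: neighbors [0, 2] already have colors [1, 2] ⇒ c(18) = 3.
  - Vertex 23: neighbors [8, 18] already have colors [2, 3] ⇒ c(23) = 1.
  - Vertex 25: neighbors [8, 18] already have colors [2, 3] ⇒ c(25) = 1.
  - Vertex 1: neighbors [25, 2] already have colors [1, 2] ⇒ c(1) = 3.
  - Vertex 7: neighbors [25, 1] already have colors [1, 3] ⇒ c(7) = 2.
  - Vertex 27: neighbors [0, 7, 13] already have colors [1, 2, 3] — all 3 colors blocked. Contradiction.
Every case ends in a contradiction, so G has no proper 3-coloring (χ ≥ 4).
The coloring below uses 4 colors, so χ(G) = 4.
A valid 4-coloring: color 1: [2, 7, 8, 15]; color 2: [3, 17, 18, 27]; color 3: [0, 23, 25]; color 4: [1, 13, 20].

χ(G) = 4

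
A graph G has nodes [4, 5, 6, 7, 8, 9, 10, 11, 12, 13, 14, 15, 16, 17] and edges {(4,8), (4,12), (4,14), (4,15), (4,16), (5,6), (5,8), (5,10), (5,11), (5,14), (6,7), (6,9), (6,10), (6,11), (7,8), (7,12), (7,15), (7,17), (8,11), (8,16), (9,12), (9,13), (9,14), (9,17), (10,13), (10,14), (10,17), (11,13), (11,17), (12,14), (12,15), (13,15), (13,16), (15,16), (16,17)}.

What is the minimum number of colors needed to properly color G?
χ(G) = 4

Clique number ω(G) = 3 (lower bound: χ ≥ ω).
Suppose a proper 3-coloring c exists. The clique [4, 8, 16] takes 3 distinct colors; by symmetry let c(4) = 1, c(8) = 2, c(16) = 3.
- Vertex 15: neighbors [4, 16] already have colors [1, 3] ⇒ c(15) = 2.
- Vertex 12: neighbors [4, 15] already have colors [1, 2] ⇒ c(12) = 3.
- Vertex 13: neighbors [15, 16] already have colors [2, 3] ⇒ c(13) = 1.
- Vertex 9: neighbors [13, 12] already have colors [1, 3] ⇒ c(9) = 2.
- Vertex 14: neighbors [4, 9, 12] already have colors [1, 2, 3] — all 3 colors blocked. Contradiction.
The forced assignments end in a contradiction, so G has no proper 3-coloring (χ ≥ 4).
The coloring below uses 4 colors, so χ(G) = 4.
A valid 4-coloring: color 1: [10, 11, 12, 16]; color 2: [4, 5, 7, 13]; color 3: [6, 8, 14, 15, 17]; color 4: [9].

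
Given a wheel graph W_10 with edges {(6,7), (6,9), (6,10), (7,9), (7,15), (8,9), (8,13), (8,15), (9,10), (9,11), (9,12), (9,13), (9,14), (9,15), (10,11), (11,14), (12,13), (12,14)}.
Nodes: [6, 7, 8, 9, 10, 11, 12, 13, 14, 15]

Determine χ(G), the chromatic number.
Clique number ω(G) = 3 (lower bound: χ ≥ ω).
Odd cycle [14, 12, 13, 8, 15, 7, 6, 10, 11] needs 3 colors (χ ≥ 3).
Vertex 9 is adjacent to every vertex of [6, 7, 8, 10, 11, 12, 13, 14, 15], which already need 3 colors among themselves, so 9 needs a new color (χ ≥ 4).
The coloring below uses 4 colors, so χ(G) = 4.
A valid 4-coloring: color 1: [9]; color 2: [10, 13, 14, 15]; color 3: [7, 8, 11, 12]; color 4: [6].

χ(G) = 4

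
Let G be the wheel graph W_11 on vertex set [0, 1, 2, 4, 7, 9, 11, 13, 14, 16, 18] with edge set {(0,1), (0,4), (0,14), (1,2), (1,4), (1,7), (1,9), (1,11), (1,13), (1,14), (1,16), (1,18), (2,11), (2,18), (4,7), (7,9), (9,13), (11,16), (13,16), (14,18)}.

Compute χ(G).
Clique number ω(G) = 3 (lower bound: χ ≥ ω).
The clique on [0, 1, 4] has size 3, forcing χ ≥ 3, and the coloring below uses 3 colors, so χ(G) = 3.
A valid 3-coloring: color 1: [1]; color 2: [0, 7, 11, 13, 18]; color 3: [2, 4, 9, 14, 16].

χ(G) = 3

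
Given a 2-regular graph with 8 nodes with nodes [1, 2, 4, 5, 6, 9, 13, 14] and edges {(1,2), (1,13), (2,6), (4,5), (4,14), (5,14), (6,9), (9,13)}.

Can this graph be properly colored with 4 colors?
A valid 4-coloring: color 1: [2, 5, 13]; color 2: [1, 4, 6]; color 3: [9, 14].
(χ(G) = 3 ≤ 4.)

Yes, G is 4-colorable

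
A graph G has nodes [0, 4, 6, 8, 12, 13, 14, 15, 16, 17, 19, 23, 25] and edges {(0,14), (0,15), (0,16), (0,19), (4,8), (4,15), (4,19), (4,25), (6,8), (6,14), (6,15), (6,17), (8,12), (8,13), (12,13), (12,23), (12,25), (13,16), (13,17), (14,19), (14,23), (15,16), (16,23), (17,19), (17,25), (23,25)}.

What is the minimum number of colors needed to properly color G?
χ(G) = 3

Clique number ω(G) = 3 (lower bound: χ ≥ ω).
The clique on [0, 15, 16] has size 3, forcing χ ≥ 3, and the coloring below uses 3 colors, so χ(G) = 3.
A valid 3-coloring: color 1: [0, 6, 13, 25]; color 2: [4, 12, 14, 16, 17]; color 3: [8, 15, 19, 23].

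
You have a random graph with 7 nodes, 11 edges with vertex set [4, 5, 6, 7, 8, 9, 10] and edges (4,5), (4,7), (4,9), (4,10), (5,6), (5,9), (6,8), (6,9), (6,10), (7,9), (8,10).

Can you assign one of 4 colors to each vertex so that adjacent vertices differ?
Yes, G is 4-colorable

A valid 4-coloring: color 1: [8, 9]; color 2: [4, 6]; color 3: [5, 7, 10].
(χ(G) = 3 ≤ 4.)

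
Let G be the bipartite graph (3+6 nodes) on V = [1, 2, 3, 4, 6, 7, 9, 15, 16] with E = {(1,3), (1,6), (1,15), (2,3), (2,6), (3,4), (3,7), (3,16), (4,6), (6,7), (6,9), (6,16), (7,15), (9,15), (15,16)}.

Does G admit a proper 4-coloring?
A valid 4-coloring: color 1: [3, 6, 15]; color 2: [1, 2, 4, 7, 9, 16].
(χ(G) = 2 ≤ 4.)

Yes, G is 4-colorable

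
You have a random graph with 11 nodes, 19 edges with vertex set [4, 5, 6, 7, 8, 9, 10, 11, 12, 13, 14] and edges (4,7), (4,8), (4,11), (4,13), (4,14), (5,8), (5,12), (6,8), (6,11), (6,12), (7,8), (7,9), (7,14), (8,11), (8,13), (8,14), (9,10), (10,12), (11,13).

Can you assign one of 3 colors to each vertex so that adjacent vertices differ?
No, G is not 3-colorable

The clique on vertices [4, 8, 11, 13] has size 4 > 3, so it alone needs 4 colors.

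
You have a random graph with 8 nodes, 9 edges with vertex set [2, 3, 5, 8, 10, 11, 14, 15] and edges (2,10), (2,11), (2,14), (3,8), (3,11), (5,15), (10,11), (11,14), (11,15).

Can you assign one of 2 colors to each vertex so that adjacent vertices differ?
The clique on vertices [2, 10, 11] has size 3 > 2, so it alone needs 3 colors.

No, G is not 2-colorable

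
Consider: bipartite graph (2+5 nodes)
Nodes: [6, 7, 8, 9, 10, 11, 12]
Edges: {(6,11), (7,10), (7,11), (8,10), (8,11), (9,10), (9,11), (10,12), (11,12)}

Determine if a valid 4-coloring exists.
A valid 4-coloring: color 1: [10, 11]; color 2: [6, 7, 8, 9, 12].
(χ(G) = 2 ≤ 4.)

Yes, G is 4-colorable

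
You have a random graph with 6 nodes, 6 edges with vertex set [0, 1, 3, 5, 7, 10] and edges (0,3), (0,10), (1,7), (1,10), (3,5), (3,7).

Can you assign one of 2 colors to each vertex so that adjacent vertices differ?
Odd cycle [7, 3, 0, 10, 1] needs 3 colors (χ ≥ 3).
Hence χ(G) ≥ 3 > 2, so no proper 2-coloring exists.

No, G is not 2-colorable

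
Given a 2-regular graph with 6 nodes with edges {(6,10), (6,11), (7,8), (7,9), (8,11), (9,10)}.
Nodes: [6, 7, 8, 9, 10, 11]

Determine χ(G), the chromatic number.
Clique number ω(G) = 2 (lower bound: χ ≥ ω).
The graph is bipartite (no odd cycle), so 2 colors suffice: χ(G) = 2.
A valid 2-coloring: color 1: [6, 8, 9]; color 2: [7, 10, 11].

χ(G) = 2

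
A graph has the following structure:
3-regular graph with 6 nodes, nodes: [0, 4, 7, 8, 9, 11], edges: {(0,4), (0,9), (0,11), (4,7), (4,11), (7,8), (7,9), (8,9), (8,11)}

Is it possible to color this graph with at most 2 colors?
No, G is not 2-colorable

The clique on vertices [0, 4, 11] has size 3 > 2, so it alone needs 3 colors.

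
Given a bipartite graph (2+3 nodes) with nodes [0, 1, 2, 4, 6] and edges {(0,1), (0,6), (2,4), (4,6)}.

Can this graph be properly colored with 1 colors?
Edge (0,1) forces its endpoints to differ, so 1 color is not enough.

No, G is not 1-colorable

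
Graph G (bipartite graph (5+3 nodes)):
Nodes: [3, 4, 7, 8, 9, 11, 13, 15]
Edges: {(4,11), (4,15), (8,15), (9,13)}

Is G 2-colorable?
A valid 2-coloring: color 1: [3, 7, 9, 11, 15]; color 2: [4, 8, 13].
(χ(G) = 2 ≤ 2.)

Yes, G is 2-colorable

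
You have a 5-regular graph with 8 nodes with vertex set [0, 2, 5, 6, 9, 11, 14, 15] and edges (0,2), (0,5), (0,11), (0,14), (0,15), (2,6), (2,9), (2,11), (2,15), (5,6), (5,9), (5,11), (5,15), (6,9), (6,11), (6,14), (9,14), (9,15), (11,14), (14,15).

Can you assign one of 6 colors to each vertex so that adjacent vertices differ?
Yes, G is 6-colorable

A valid 6-coloring: color 1: [9, 11]; color 2: [2, 5, 14]; color 3: [0, 6]; color 4: [15].
(χ(G) = 4 ≤ 6.)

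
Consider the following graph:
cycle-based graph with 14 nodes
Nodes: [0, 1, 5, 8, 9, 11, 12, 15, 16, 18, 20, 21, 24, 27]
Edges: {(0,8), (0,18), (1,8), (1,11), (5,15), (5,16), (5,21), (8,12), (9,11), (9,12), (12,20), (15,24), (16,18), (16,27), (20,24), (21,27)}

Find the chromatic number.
Clique number ω(G) = 2 (lower bound: χ ≥ ω).
Odd cycle [12, 20, 24, 15, 5, 16, 18, 0, 8] needs 3 colors (χ ≥ 3).
The coloring below uses 3 colors, so χ(G) = 3.
A valid 3-coloring: color 1: [8, 11, 15, 16, 20, 21]; color 2: [0, 1, 5, 12, 24, 27]; color 3: [9, 18].

χ(G) = 3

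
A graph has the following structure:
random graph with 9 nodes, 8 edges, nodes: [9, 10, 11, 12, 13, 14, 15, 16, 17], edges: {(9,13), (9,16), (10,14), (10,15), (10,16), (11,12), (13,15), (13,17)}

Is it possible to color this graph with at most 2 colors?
Odd cycle [13, 9, 16, 10, 15] needs 3 colors (χ ≥ 3).
Hence χ(G) ≥ 3 > 2, so no proper 2-coloring exists.

No, G is not 2-colorable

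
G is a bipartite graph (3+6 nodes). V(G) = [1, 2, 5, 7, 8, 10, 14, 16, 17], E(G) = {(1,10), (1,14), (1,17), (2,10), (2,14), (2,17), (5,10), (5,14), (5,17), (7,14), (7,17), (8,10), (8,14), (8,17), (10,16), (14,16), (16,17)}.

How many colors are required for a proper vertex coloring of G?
χ(G) = 2

Clique number ω(G) = 2 (lower bound: χ ≥ ω).
The graph is bipartite (no odd cycle), so 2 colors suffice: χ(G) = 2.
A valid 2-coloring: color 1: [10, 14, 17]; color 2: [1, 2, 5, 7, 8, 16].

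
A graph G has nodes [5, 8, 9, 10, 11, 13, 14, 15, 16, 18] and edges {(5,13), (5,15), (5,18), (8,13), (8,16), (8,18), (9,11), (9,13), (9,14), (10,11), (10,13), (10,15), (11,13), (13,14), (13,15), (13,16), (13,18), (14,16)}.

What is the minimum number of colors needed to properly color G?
Clique number ω(G) = 3 (lower bound: χ ≥ ω).
Odd cycle [15, 10, 11, 9, 14, 16, 8, 18, 5] needs 3 colors (χ ≥ 3).
Vertex 13 is adjacent to every vertex of [5, 8, 9, 10, 11, 14, 15, 16, 18], which already need 3 colors among themselves, so 13 needs a new color (χ ≥ 4).
The coloring below uses 4 colors, so χ(G) = 4.
A valid 4-coloring: color 1: [13]; color 2: [11, 14, 15, 18]; color 3: [5, 9, 10, 16]; color 4: [8].

χ(G) = 4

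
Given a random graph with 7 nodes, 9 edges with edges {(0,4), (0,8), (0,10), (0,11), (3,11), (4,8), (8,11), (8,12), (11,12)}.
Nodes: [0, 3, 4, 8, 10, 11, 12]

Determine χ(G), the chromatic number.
χ(G) = 3

Clique number ω(G) = 3 (lower bound: χ ≥ ω).
The clique on [0, 8, 11] has size 3, forcing χ ≥ 3, and the coloring below uses 3 colors, so χ(G) = 3.
A valid 3-coloring: color 1: [3, 8, 10]; color 2: [4, 11]; color 3: [0, 12].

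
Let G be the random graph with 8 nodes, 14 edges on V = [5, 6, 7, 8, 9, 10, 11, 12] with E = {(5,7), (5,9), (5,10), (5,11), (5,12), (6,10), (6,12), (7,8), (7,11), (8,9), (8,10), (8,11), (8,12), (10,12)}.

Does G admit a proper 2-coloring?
No, G is not 2-colorable

The clique on vertices [8, 10, 12] has size 3 > 2, so it alone needs 3 colors.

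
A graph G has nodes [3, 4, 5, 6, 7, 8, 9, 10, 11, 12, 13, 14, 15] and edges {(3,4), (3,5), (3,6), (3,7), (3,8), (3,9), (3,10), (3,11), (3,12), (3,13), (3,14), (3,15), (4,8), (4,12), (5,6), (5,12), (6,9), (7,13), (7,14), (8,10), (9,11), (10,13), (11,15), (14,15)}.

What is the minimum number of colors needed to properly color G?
χ(G) = 3

Clique number ω(G) = 3 (lower bound: χ ≥ ω).
The clique on [3, 4, 8] has size 3, forcing χ ≥ 3, and the coloring below uses 3 colors, so χ(G) = 3.
A valid 3-coloring: color 1: [3]; color 2: [6, 8, 11, 12, 13, 14]; color 3: [4, 5, 7, 9, 10, 15].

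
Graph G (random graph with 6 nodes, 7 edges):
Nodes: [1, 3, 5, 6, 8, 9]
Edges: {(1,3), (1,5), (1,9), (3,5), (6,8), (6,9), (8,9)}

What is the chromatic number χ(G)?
Clique number ω(G) = 3 (lower bound: χ ≥ ω).
The clique on [6, 8, 9] has size 3, forcing χ ≥ 3, and the coloring below uses 3 colors, so χ(G) = 3.
A valid 3-coloring: color 1: [3, 9]; color 2: [1, 6]; color 3: [5, 8].

χ(G) = 3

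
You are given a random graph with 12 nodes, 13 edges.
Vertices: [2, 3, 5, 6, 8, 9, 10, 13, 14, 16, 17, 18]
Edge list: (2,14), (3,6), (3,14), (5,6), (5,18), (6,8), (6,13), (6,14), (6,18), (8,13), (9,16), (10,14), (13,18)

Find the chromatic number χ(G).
Clique number ω(G) = 3 (lower bound: χ ≥ ω).
The clique on [6, 8, 13] has size 3, forcing χ ≥ 3, and the coloring below uses 3 colors, so χ(G) = 3.
A valid 3-coloring: color 1: [2, 6, 9, 10, 17]; color 2: [5, 13, 14, 16]; color 3: [3, 8, 18].

χ(G) = 3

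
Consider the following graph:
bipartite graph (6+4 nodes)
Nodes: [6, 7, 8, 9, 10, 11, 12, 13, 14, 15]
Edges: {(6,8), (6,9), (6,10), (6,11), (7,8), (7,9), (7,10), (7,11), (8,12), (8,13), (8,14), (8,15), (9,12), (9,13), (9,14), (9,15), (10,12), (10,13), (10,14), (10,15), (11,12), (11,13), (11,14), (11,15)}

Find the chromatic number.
Clique number ω(G) = 2 (lower bound: χ ≥ ω).
The graph is bipartite (no odd cycle), so 2 colors suffice: χ(G) = 2.
A valid 2-coloring: color 1: [8, 9, 10, 11]; color 2: [6, 7, 12, 13, 14, 15].

χ(G) = 2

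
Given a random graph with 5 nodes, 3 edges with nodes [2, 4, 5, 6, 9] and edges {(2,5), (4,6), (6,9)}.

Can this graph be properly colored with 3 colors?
Yes, G is 3-colorable

A valid 3-coloring: color 1: [2, 6]; color 2: [4, 5, 9].
(χ(G) = 2 ≤ 3.)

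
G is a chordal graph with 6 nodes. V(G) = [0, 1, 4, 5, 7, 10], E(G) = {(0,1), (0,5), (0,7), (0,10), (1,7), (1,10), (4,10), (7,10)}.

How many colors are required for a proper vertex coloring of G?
Clique number ω(G) = 4 (lower bound: χ ≥ ω).
The clique on [0, 1, 7, 10] has size 4, forcing χ ≥ 4, and the coloring below uses 4 colors, so χ(G) = 4.
A valid 4-coloring: color 1: [0, 4]; color 2: [5, 10]; color 3: [7]; color 4: [1].

χ(G) = 4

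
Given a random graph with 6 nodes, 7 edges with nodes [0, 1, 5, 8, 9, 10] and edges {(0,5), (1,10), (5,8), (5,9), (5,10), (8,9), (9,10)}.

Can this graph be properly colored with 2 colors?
No, G is not 2-colorable

The clique on vertices [5, 8, 9] has size 3 > 2, so it alone needs 3 colors.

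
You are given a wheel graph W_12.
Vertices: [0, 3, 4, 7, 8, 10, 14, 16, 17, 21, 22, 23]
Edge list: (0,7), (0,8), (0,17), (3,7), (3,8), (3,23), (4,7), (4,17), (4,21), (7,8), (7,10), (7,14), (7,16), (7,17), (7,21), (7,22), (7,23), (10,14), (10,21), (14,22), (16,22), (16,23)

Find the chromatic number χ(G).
χ(G) = 4

Clique number ω(G) = 3 (lower bound: χ ≥ ω).
Odd cycle [23, 16, 22, 14, 10, 21, 4, 17, 0, 8, 3] needs 3 colors (χ ≥ 3).
Vertex 7 is adjacent to every vertex of [0, 3, 4, 8, 10, 14, 16, 17, 21, 22, 23], which already need 3 colors among themselves, so 7 needs a new color (χ ≥ 4).
The coloring below uses 4 colors, so χ(G) = 4.
A valid 4-coloring: color 1: [7]; color 2: [4, 8, 10, 22, 23]; color 3: [3, 14, 16, 17, 21]; color 4: [0].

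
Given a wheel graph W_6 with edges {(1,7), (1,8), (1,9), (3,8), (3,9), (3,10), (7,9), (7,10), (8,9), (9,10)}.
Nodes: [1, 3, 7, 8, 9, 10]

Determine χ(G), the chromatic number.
χ(G) = 4

Clique number ω(G) = 3 (lower bound: χ ≥ ω).
Odd cycle [10, 7, 1, 8, 3] needs 3 colors (χ ≥ 3).
Vertex 9 is adjacent to every vertex of [1, 3, 7, 8, 10], which already need 3 colors among themselves, so 9 needs a new color (χ ≥ 4).
The coloring below uses 4 colors, so χ(G) = 4.
A valid 4-coloring: color 1: [9]; color 2: [8, 10]; color 3: [3, 7]; color 4: [1].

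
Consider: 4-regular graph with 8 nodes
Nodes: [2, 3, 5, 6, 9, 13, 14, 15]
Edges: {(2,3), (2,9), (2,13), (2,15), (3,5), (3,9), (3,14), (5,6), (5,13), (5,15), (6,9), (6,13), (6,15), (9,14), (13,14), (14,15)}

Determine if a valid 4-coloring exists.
Yes, G is 4-colorable

A valid 4-coloring: color 1: [3, 13, 15]; color 2: [5, 9]; color 3: [2, 6, 14].
(χ(G) = 3 ≤ 4.)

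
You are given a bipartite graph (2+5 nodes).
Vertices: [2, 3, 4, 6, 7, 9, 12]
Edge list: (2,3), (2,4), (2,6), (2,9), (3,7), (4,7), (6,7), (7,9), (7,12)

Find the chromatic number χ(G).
Clique number ω(G) = 2 (lower bound: χ ≥ ω).
The graph is bipartite (no odd cycle), so 2 colors suffice: χ(G) = 2.
A valid 2-coloring: color 1: [2, 7]; color 2: [3, 4, 6, 9, 12].

χ(G) = 2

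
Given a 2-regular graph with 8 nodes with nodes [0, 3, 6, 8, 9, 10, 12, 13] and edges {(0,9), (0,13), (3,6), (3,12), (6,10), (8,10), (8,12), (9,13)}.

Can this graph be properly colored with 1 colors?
No, G is not 1-colorable

The clique on vertices [0, 9, 13] has size 3 > 1, so it alone needs 3 colors.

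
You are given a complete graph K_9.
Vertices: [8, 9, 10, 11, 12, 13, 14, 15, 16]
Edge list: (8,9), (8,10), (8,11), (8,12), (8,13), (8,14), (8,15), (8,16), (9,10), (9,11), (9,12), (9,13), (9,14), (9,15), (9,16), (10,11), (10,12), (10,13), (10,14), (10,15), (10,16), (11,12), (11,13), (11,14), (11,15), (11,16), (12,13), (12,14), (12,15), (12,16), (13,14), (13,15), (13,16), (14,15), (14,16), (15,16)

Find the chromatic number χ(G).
χ(G) = 9

Clique number ω(G) = 9 (lower bound: χ ≥ ω).
The clique on [8, 9, 10, 11, 12, 13, 14, 15, 16] has size 9, forcing χ ≥ 9, and the coloring below uses 9 colors, so χ(G) = 9.
A valid 9-coloring: color 1: [13]; color 2: [11]; color 3: [12]; color 4: [15]; color 5: [14]; color 6: [9]; color 7: [10]; color 8: [16]; color 9: [8].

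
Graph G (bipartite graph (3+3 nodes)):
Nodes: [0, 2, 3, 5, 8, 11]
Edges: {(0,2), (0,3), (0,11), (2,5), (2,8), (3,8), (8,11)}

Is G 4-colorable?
Yes, G is 4-colorable

A valid 4-coloring: color 1: [2, 3, 11]; color 2: [0, 5, 8].
(χ(G) = 2 ≤ 4.)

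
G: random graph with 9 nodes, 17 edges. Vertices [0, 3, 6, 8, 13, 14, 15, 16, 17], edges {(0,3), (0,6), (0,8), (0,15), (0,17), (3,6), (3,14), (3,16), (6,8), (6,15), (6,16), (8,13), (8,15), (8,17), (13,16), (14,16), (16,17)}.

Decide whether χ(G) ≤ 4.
A valid 4-coloring: color 1: [0, 16]; color 2: [6, 13, 14, 17]; color 3: [3, 8]; color 4: [15].
(χ(G) = 4 ≤ 4.)

Yes, G is 4-colorable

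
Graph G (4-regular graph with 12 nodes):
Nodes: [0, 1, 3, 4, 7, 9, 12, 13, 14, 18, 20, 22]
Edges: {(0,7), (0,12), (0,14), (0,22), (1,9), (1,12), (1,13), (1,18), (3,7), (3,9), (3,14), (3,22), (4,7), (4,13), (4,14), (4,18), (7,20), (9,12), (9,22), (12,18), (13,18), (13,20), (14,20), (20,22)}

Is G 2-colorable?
No, G is not 2-colorable

The clique on vertices [1, 9, 12] has size 3 > 2, so it alone needs 3 colors.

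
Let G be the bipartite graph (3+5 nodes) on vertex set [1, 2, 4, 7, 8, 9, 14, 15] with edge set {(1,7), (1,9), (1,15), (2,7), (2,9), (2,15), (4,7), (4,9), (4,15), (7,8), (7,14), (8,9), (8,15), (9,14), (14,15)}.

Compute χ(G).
Clique number ω(G) = 2 (lower bound: χ ≥ ω).
The graph is bipartite (no odd cycle), so 2 colors suffice: χ(G) = 2.
A valid 2-coloring: color 1: [7, 9, 15]; color 2: [1, 2, 4, 8, 14].

χ(G) = 2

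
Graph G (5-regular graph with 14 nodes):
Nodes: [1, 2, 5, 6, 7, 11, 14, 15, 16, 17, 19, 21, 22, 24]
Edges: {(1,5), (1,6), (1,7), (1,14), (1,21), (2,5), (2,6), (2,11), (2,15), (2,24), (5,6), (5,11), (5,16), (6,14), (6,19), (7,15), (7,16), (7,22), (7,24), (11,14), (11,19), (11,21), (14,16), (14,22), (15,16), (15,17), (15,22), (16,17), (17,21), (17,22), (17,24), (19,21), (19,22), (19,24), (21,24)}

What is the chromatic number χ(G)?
Clique number ω(G) = 3 (lower bound: χ ≥ ω).
Suppose a proper 3-coloring c exists. The clique [1, 5, 6] takes 3 distinct colors; by symmetry let c(1) = 1, c(5) = 2, c(6) = 3.
- Vertex 2: neighbors [5, 6] already have colors [2, 3] ⇒ c(2) = 1.
- Vertex 11: neighbors [2, 5] already have colors [1, 2] ⇒ c(11) = 3.
- Vertex 21: neighbors [1, 11] already have colors [1, 3] ⇒ c(21) = 2.
- Vertex 24: neighbors [2, 21] already have colors [1, 2] ⇒ c(24) = 3.
- Vertex 7: neighbors [1, 24] already have colors [1, 3] ⇒ c(7) = 2.
- Vertex 15: neighbors [2, 7] already have colors [1, 2] ⇒ c(15) = 3.
- Vertex 22: neighbors [7, 15] already have colors [2, 3] ⇒ c(22) = 1.
- Vertex 17: neighbors [22, 21, 15] already have colors [1, 2, 3] — all 3 colors blocked. Contradiction.
The forced assignments end in a contradiction, so G has no proper 3-coloring (χ ≥ 4).
The coloring below uses 4 colors, so χ(G) = 4.
A valid 4-coloring: color 1: [1, 11, 16, 22, 24]; color 2: [5, 7, 14, 17, 19]; color 3: [6, 15, 21]; color 4: [2].

χ(G) = 4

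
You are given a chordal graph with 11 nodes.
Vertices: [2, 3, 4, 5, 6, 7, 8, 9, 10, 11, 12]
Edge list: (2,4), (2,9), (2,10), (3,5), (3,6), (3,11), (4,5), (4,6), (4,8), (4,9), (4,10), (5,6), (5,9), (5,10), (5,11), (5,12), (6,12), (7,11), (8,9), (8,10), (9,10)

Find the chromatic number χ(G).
Clique number ω(G) = 4 (lower bound: χ ≥ ω).
The clique on [4, 8, 9, 10] has size 4, forcing χ ≥ 4, and the coloring below uses 4 colors, so χ(G) = 4.
A valid 4-coloring: color 1: [2, 5, 7, 8]; color 2: [3, 4, 12]; color 3: [6, 9, 11]; color 4: [10].

χ(G) = 4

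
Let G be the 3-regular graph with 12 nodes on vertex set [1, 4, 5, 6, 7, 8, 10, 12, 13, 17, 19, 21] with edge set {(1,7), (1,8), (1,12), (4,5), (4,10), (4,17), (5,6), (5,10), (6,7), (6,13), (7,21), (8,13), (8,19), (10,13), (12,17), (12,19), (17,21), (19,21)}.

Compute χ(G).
Clique number ω(G) = 3 (lower bound: χ ≥ ω).
The clique on [4, 5, 10] has size 3, forcing χ ≥ 3, and the coloring below uses 3 colors, so χ(G) = 3.
A valid 3-coloring: color 1: [6, 8, 10, 12, 21]; color 2: [5, 7, 13, 17, 19]; color 3: [1, 4].

χ(G) = 3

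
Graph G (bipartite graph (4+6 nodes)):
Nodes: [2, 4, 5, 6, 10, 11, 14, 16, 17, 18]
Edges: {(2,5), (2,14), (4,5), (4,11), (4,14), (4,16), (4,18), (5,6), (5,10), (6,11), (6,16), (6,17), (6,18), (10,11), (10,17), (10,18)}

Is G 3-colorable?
A valid 3-coloring: color 1: [2, 4, 6, 10]; color 2: [5, 11, 14, 16, 17, 18].
(χ(G) = 2 ≤ 3.)

Yes, G is 3-colorable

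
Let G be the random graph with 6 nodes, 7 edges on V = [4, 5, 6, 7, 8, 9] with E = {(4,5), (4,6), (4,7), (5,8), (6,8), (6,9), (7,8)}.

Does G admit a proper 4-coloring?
Yes, G is 4-colorable

A valid 4-coloring: color 1: [5, 6, 7]; color 2: [4, 8, 9].
(χ(G) = 2 ≤ 4.)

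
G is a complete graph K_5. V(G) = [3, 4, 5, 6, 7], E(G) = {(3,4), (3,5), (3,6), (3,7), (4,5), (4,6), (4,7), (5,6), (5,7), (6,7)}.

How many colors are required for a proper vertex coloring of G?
χ(G) = 5

Clique number ω(G) = 5 (lower bound: χ ≥ ω).
The clique on [3, 4, 5, 6, 7] has size 5, forcing χ ≥ 5, and the coloring below uses 5 colors, so χ(G) = 5.
A valid 5-coloring: color 1: [4]; color 2: [5]; color 3: [7]; color 4: [6]; color 5: [3].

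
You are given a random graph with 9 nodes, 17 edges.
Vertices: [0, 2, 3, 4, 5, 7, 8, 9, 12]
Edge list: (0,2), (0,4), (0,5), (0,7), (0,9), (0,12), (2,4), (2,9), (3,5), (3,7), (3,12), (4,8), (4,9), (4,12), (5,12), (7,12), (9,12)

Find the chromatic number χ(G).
χ(G) = 4

Clique number ω(G) = 4 (lower bound: χ ≥ ω).
The clique on [0, 2, 4, 9] has size 4, forcing χ ≥ 4, and the coloring below uses 4 colors, so χ(G) = 4.
A valid 4-coloring: color 1: [0, 3, 8]; color 2: [2, 12]; color 3: [4, 5, 7]; color 4: [9].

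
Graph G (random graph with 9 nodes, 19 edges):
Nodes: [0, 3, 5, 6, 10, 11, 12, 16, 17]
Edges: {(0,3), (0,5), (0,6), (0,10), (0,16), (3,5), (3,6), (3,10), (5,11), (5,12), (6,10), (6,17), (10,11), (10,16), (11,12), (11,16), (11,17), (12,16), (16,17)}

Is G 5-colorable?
Yes, G is 5-colorable

A valid 5-coloring: color 1: [0, 11]; color 2: [5, 6, 16]; color 3: [10, 12, 17]; color 4: [3].
(χ(G) = 4 ≤ 5.)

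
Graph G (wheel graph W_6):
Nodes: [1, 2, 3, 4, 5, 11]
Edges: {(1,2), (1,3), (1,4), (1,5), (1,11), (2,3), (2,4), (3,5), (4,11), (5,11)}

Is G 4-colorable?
Yes, G is 4-colorable

A valid 4-coloring: color 1: [1]; color 2: [2, 11]; color 3: [4, 5]; color 4: [3].
(χ(G) = 4 ≤ 4.)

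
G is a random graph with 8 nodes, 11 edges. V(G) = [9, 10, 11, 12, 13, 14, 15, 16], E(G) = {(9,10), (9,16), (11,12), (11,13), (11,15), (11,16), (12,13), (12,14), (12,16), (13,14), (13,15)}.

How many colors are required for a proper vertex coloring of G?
Clique number ω(G) = 3 (lower bound: χ ≥ ω).
The clique on [11, 12, 16] has size 3, forcing χ ≥ 3, and the coloring below uses 3 colors, so χ(G) = 3.
A valid 3-coloring: color 1: [9, 11, 14]; color 2: [10, 12, 15]; color 3: [13, 16].

χ(G) = 3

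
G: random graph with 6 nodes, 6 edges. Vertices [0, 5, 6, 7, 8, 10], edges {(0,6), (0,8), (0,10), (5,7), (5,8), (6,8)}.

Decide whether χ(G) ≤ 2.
The clique on vertices [0, 6, 8] has size 3 > 2, so it alone needs 3 colors.

No, G is not 2-colorable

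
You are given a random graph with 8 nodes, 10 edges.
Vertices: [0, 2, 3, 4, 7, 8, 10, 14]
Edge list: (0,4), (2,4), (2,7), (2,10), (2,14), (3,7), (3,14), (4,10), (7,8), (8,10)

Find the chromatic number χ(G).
χ(G) = 3

Clique number ω(G) = 3 (lower bound: χ ≥ ω).
The clique on [2, 4, 10] has size 3, forcing χ ≥ 3, and the coloring below uses 3 colors, so χ(G) = 3.
A valid 3-coloring: color 1: [0, 2, 3, 8]; color 2: [7, 10, 14]; color 3: [4].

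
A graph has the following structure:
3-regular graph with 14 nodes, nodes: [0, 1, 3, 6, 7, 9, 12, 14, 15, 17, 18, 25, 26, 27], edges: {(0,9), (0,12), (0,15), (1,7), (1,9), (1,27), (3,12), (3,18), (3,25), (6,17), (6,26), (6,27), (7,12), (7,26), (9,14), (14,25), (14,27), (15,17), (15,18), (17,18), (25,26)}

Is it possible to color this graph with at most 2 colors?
No, G is not 2-colorable

The clique on vertices [15, 17, 18] has size 3 > 2, so it alone needs 3 colors.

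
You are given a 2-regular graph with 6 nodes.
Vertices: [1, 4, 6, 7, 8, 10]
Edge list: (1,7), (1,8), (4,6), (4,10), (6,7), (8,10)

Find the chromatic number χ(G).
χ(G) = 2

Clique number ω(G) = 2 (lower bound: χ ≥ ω).
The graph is bipartite (no odd cycle), so 2 colors suffice: χ(G) = 2.
A valid 2-coloring: color 1: [4, 7, 8]; color 2: [1, 6, 10].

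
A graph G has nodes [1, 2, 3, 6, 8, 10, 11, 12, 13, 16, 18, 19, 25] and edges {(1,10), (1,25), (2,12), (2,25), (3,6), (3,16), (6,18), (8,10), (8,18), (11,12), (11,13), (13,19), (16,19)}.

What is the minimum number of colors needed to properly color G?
Clique number ω(G) = 2 (lower bound: χ ≥ ω).
Odd cycle [8, 10, 1, 25, 2, 12, 11, 13, 19, 16, 3, 6, 18] needs 3 colors (χ ≥ 3).
The coloring below uses 3 colors, so χ(G) = 3.
A valid 3-coloring: color 1: [1, 2, 6, 8, 11, 19]; color 2: [10, 12, 13, 16, 18, 25]; color 3: [3].

χ(G) = 3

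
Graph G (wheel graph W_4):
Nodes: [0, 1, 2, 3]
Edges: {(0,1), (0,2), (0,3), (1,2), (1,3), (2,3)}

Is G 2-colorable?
The clique on vertices [0, 1, 2, 3] has size 4 > 2, so it alone needs 4 colors.

No, G is not 2-colorable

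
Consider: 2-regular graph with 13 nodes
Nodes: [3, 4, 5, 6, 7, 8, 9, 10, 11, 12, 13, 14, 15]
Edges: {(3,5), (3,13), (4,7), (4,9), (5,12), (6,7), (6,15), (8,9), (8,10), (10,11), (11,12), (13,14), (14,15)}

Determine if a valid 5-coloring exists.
Yes, G is 5-colorable

A valid 5-coloring: color 1: [3, 7, 9, 10, 12, 15]; color 2: [4, 5, 6, 8, 11, 14]; color 3: [13].
(χ(G) = 3 ≤ 5.)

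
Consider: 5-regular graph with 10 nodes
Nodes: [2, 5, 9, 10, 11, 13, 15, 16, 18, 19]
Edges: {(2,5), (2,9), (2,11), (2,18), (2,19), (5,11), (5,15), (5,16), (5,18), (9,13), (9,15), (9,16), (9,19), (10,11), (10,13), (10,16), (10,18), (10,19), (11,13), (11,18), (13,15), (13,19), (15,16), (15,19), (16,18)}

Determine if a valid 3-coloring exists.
No, G is not 3-colorable

The clique on vertices [2, 5, 11, 18] has size 4 > 3, so it alone needs 4 colors.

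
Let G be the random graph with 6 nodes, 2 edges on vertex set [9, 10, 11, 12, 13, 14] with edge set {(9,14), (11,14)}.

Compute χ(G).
Clique number ω(G) = 2 (lower bound: χ ≥ ω).
The graph is bipartite (no odd cycle), so 2 colors suffice: χ(G) = 2.
A valid 2-coloring: color 1: [10, 12, 13, 14]; color 2: [9, 11].

χ(G) = 2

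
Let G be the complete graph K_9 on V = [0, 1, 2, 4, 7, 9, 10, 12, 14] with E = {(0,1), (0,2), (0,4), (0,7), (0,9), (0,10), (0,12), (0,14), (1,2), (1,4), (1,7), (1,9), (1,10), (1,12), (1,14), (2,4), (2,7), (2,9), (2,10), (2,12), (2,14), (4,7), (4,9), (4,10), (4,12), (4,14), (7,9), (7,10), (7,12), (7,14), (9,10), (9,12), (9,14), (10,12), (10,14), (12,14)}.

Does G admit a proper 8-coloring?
No, G is not 8-colorable

The clique on vertices [0, 1, 2, 4, 7, 9, 10, 12, 14] has size 9 > 8, so it alone needs 9 colors.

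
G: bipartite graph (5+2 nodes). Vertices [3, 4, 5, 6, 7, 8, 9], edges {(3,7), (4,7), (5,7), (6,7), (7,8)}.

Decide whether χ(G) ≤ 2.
A valid 2-coloring: color 1: [7, 9]; color 2: [3, 4, 5, 6, 8].
(χ(G) = 2 ≤ 2.)

Yes, G is 2-colorable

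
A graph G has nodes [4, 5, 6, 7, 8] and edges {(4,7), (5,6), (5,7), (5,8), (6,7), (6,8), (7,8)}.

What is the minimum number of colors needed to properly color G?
χ(G) = 4

Clique number ω(G) = 4 (lower bound: χ ≥ ω).
The clique on [5, 6, 7, 8] has size 4, forcing χ ≥ 4, and the coloring below uses 4 colors, so χ(G) = 4.
A valid 4-coloring: color 1: [7]; color 2: [4, 6]; color 3: [5]; color 4: [8].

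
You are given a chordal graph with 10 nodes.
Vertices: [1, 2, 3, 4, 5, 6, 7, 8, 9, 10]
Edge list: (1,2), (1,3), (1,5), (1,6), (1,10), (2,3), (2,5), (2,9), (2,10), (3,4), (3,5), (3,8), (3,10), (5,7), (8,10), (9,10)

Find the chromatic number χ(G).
χ(G) = 4

Clique number ω(G) = 4 (lower bound: χ ≥ ω).
The clique on [1, 2, 3, 10] has size 4, forcing χ ≥ 4, and the coloring below uses 4 colors, so χ(G) = 4.
A valid 4-coloring: color 1: [3, 6, 7, 9]; color 2: [2, 4, 8]; color 3: [1]; color 4: [5, 10].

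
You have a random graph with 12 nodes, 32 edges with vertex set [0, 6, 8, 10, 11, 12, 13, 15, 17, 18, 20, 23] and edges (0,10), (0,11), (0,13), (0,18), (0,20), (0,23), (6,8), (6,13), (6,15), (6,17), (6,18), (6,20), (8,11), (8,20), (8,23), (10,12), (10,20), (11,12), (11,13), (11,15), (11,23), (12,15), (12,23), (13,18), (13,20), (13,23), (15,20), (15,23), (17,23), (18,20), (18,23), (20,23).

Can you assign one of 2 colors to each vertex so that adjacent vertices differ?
No, G is not 2-colorable

The clique on vertices [0, 13, 18, 20, 23] has size 5 > 2, so it alone needs 5 colors.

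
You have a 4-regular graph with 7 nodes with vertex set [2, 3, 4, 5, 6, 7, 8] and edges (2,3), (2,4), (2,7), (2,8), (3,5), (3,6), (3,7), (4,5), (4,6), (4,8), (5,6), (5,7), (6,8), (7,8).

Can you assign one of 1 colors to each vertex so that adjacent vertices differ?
The clique on vertices [2, 4, 8] has size 3 > 1, so it alone needs 3 colors.

No, G is not 1-colorable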